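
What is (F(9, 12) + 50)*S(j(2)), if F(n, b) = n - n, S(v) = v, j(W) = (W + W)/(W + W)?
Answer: 50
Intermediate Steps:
j(W) = 1 (j(W) = (2*W)/((2*W)) = (2*W)*(1/(2*W)) = 1)
F(n, b) = 0
(F(9, 12) + 50)*S(j(2)) = (0 + 50)*1 = 50*1 = 50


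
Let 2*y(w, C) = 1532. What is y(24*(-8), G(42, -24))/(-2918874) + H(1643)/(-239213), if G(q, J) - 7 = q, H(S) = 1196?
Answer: -141315787/26855100237 ≈ -0.0052622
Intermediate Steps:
G(q, J) = 7 + q
y(w, C) = 766 (y(w, C) = (1/2)*1532 = 766)
y(24*(-8), G(42, -24))/(-2918874) + H(1643)/(-239213) = 766/(-2918874) + 1196/(-239213) = 766*(-1/2918874) + 1196*(-1/239213) = -383/1459437 - 92/18401 = -141315787/26855100237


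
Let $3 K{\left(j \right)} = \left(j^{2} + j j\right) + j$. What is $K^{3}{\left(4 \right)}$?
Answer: $1728$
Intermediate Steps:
$K{\left(j \right)} = \frac{j}{3} + \frac{2 j^{2}}{3}$ ($K{\left(j \right)} = \frac{\left(j^{2} + j j\right) + j}{3} = \frac{\left(j^{2} + j^{2}\right) + j}{3} = \frac{2 j^{2} + j}{3} = \frac{j + 2 j^{2}}{3} = \frac{j}{3} + \frac{2 j^{2}}{3}$)
$K^{3}{\left(4 \right)} = \left(\frac{1}{3} \cdot 4 \left(1 + 2 \cdot 4\right)\right)^{3} = \left(\frac{1}{3} \cdot 4 \left(1 + 8\right)\right)^{3} = \left(\frac{1}{3} \cdot 4 \cdot 9\right)^{3} = 12^{3} = 1728$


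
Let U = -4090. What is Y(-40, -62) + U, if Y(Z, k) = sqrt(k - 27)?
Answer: -4090 + I*sqrt(89) ≈ -4090.0 + 9.434*I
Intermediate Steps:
Y(Z, k) = sqrt(-27 + k)
Y(-40, -62) + U = sqrt(-27 - 62) - 4090 = sqrt(-89) - 4090 = I*sqrt(89) - 4090 = -4090 + I*sqrt(89)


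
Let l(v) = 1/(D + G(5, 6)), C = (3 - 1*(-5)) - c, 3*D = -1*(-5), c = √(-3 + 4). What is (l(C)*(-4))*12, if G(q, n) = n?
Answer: -144/23 ≈ -6.2609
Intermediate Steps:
c = 1 (c = √1 = 1)
D = 5/3 (D = (-1*(-5))/3 = (⅓)*5 = 5/3 ≈ 1.6667)
C = 7 (C = (3 - 1*(-5)) - 1*1 = (3 + 5) - 1 = 8 - 1 = 7)
l(v) = 3/23 (l(v) = 1/(5/3 + 6) = 1/(23/3) = 3/23)
(l(C)*(-4))*12 = ((3/23)*(-4))*12 = -12/23*12 = -144/23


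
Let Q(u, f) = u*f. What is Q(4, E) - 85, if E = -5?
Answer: -105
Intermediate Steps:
Q(u, f) = f*u
Q(4, E) - 85 = -5*4 - 85 = -20 - 85 = -105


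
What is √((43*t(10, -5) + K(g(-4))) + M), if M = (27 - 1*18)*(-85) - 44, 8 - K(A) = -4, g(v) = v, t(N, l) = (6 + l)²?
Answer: I*√754 ≈ 27.459*I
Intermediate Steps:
K(A) = 12 (K(A) = 8 - 1*(-4) = 8 + 4 = 12)
M = -809 (M = (27 - 18)*(-85) - 44 = 9*(-85) - 44 = -765 - 44 = -809)
√((43*t(10, -5) + K(g(-4))) + M) = √((43*(6 - 5)² + 12) - 809) = √((43*1² + 12) - 809) = √((43*1 + 12) - 809) = √((43 + 12) - 809) = √(55 - 809) = √(-754) = I*√754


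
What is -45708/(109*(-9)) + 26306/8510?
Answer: 69130211/1391385 ≈ 49.684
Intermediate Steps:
-45708/(109*(-9)) + 26306/8510 = -45708/(-981) + 26306*(1/8510) = -45708*(-1/981) + 13153/4255 = 15236/327 + 13153/4255 = 69130211/1391385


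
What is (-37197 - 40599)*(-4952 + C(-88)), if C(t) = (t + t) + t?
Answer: 405783936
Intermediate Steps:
C(t) = 3*t (C(t) = 2*t + t = 3*t)
(-37197 - 40599)*(-4952 + C(-88)) = (-37197 - 40599)*(-4952 + 3*(-88)) = -77796*(-4952 - 264) = -77796*(-5216) = 405783936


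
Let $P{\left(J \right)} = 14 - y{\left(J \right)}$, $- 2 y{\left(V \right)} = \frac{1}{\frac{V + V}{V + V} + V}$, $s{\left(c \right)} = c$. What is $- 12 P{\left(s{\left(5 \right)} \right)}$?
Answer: $-169$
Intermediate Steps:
$y{\left(V \right)} = - \frac{1}{2 \left(1 + V\right)}$ ($y{\left(V \right)} = - \frac{1}{2 \left(\frac{V + V}{V + V} + V\right)} = - \frac{1}{2 \left(\frac{2 V}{2 V} + V\right)} = - \frac{1}{2 \left(2 V \frac{1}{2 V} + V\right)} = - \frac{1}{2 \left(1 + V\right)}$)
$P{\left(J \right)} = 14 + \frac{1}{2 + 2 J}$ ($P{\left(J \right)} = 14 - - \frac{1}{2 + 2 J} = 14 + \frac{1}{2 + 2 J}$)
$- 12 P{\left(s{\left(5 \right)} \right)} = - 12 \frac{29 + 28 \cdot 5}{2 \left(1 + 5\right)} = - 12 \frac{29 + 140}{2 \cdot 6} = - 12 \cdot \frac{1}{2} \cdot \frac{1}{6} \cdot 169 = \left(-12\right) \frac{169}{12} = -169$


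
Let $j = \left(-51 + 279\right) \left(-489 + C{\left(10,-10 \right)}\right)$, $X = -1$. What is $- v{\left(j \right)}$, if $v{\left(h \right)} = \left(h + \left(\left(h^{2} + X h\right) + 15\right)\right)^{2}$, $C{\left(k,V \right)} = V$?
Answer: $-167548896362735864001$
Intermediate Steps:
$j = -113772$ ($j = \left(-51 + 279\right) \left(-489 - 10\right) = 228 \left(-499\right) = -113772$)
$v{\left(h \right)} = \left(15 + h^{2}\right)^{2}$ ($v{\left(h \right)} = \left(h + \left(\left(h^{2} - h\right) + 15\right)\right)^{2} = \left(h + \left(15 + h^{2} - h\right)\right)^{2} = \left(15 + h^{2}\right)^{2}$)
$- v{\left(j \right)} = - \left(15 + \left(-113772\right)^{2}\right)^{2} = - \left(15 + 12944067984\right)^{2} = - 12944067999^{2} = \left(-1\right) 167548896362735864001 = -167548896362735864001$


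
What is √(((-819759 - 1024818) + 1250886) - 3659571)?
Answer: I*√4253262 ≈ 2062.3*I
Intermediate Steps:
√(((-819759 - 1024818) + 1250886) - 3659571) = √((-1844577 + 1250886) - 3659571) = √(-593691 - 3659571) = √(-4253262) = I*√4253262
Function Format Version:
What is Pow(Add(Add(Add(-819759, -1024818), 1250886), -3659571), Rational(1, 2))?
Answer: Mul(I, Pow(4253262, Rational(1, 2))) ≈ Mul(2062.3, I)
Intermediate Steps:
Pow(Add(Add(Add(-819759, -1024818), 1250886), -3659571), Rational(1, 2)) = Pow(Add(Add(-1844577, 1250886), -3659571), Rational(1, 2)) = Pow(Add(-593691, -3659571), Rational(1, 2)) = Pow(-4253262, Rational(1, 2)) = Mul(I, Pow(4253262, Rational(1, 2)))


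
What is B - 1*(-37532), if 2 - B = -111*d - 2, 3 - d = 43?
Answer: 33096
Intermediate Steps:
d = -40 (d = 3 - 1*43 = 3 - 43 = -40)
B = -4436 (B = 2 - (-111*(-40) - 2) = 2 - (4440 - 2) = 2 - 1*4438 = 2 - 4438 = -4436)
B - 1*(-37532) = -4436 - 1*(-37532) = -4436 + 37532 = 33096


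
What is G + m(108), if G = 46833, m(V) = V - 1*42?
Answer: 46899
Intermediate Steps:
m(V) = -42 + V (m(V) = V - 42 = -42 + V)
G + m(108) = 46833 + (-42 + 108) = 46833 + 66 = 46899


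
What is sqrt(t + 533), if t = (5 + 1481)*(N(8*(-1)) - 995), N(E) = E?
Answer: 5*I*sqrt(59597) ≈ 1220.6*I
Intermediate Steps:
t = -1490458 (t = (5 + 1481)*(8*(-1) - 995) = 1486*(-8 - 995) = 1486*(-1003) = -1490458)
sqrt(t + 533) = sqrt(-1490458 + 533) = sqrt(-1489925) = 5*I*sqrt(59597)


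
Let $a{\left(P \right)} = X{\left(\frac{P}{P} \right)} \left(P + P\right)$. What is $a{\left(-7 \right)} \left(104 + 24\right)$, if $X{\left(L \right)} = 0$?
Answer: $0$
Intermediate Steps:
$a{\left(P \right)} = 0$ ($a{\left(P \right)} = 0 \left(P + P\right) = 0 \cdot 2 P = 0$)
$a{\left(-7 \right)} \left(104 + 24\right) = 0 \left(104 + 24\right) = 0 \cdot 128 = 0$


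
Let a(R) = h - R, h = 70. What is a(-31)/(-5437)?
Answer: -101/5437 ≈ -0.018576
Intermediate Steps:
a(R) = 70 - R
a(-31)/(-5437) = (70 - 1*(-31))/(-5437) = (70 + 31)*(-1/5437) = 101*(-1/5437) = -101/5437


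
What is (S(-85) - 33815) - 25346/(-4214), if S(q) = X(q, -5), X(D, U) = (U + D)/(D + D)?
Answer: -1210985081/35819 ≈ -33808.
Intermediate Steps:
X(D, U) = (D + U)/(2*D) (X(D, U) = (D + U)/((2*D)) = (D + U)*(1/(2*D)) = (D + U)/(2*D))
S(q) = (-5 + q)/(2*q) (S(q) = (q - 5)/(2*q) = (-5 + q)/(2*q))
(S(-85) - 33815) - 25346/(-4214) = ((1/2)*(-5 - 85)/(-85) - 33815) - 25346/(-4214) = ((1/2)*(-1/85)*(-90) - 33815) - 25346*(-1/4214) = (9/17 - 33815) + 12673/2107 = -574846/17 + 12673/2107 = -1210985081/35819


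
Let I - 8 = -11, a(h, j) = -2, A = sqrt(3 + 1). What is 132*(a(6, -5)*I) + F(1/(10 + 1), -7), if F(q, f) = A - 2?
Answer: 792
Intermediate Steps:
A = 2 (A = sqrt(4) = 2)
F(q, f) = 0 (F(q, f) = 2 - 2 = 0)
I = -3 (I = 8 - 11 = -3)
132*(a(6, -5)*I) + F(1/(10 + 1), -7) = 132*(-2*(-3)) + 0 = 132*6 + 0 = 792 + 0 = 792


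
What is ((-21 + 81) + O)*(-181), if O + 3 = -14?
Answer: -7783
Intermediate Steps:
O = -17 (O = -3 - 14 = -17)
((-21 + 81) + O)*(-181) = ((-21 + 81) - 17)*(-181) = (60 - 17)*(-181) = 43*(-181) = -7783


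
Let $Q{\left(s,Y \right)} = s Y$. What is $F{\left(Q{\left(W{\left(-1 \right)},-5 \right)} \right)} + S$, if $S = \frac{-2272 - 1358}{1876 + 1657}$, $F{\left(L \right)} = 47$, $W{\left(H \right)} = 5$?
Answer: $\frac{162421}{3533} \approx 45.973$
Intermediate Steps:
$Q{\left(s,Y \right)} = Y s$
$S = - \frac{3630}{3533} \approx -1.0275$
$F{\left(Q{\left(W{\left(-1 \right)},-5 \right)} \right)} + S = 47 - \frac{3630}{3533} = \frac{162421}{3533}$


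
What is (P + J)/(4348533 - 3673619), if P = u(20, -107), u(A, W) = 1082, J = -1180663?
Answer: -1179581/674914 ≈ -1.7477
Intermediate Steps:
P = 1082
(P + J)/(4348533 - 3673619) = (1082 - 1180663)/(4348533 - 3673619) = -1179581/674914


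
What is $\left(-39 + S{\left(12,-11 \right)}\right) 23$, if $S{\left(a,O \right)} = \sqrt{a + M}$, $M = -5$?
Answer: $-897 + 23 \sqrt{7} \approx -836.15$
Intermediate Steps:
$S{\left(a,O \right)} = \sqrt{-5 + a}$ ($S{\left(a,O \right)} = \sqrt{a - 5} = \sqrt{-5 + a}$)
$\left(-39 + S{\left(12,-11 \right)}\right) 23 = \left(-39 + \sqrt{-5 + 12}\right) 23 = \left(-39 + \sqrt{7}\right) 23 = -897 + 23 \sqrt{7}$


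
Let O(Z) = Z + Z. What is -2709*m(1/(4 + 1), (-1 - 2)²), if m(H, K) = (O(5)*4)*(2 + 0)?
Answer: -216720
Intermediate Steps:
O(Z) = 2*Z
m(H, K) = 80 (m(H, K) = ((2*5)*4)*(2 + 0) = (10*4)*2 = 40*2 = 80)
-2709*m(1/(4 + 1), (-1 - 2)²) = -2709*80 = -216720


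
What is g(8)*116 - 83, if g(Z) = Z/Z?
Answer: 33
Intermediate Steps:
g(Z) = 1
g(8)*116 - 83 = 1*116 - 83 = 116 - 83 = 33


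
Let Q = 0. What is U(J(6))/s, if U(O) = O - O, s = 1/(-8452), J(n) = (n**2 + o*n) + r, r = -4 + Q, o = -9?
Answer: 0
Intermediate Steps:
r = -4 (r = -4 + 0 = -4)
J(n) = -4 + n**2 - 9*n (J(n) = (n**2 - 9*n) - 4 = -4 + n**2 - 9*n)
s = -1/8452 ≈ -0.00011832
U(O) = 0
U(J(6))/s = 0/(-1/8452) = 0*(-8452) = 0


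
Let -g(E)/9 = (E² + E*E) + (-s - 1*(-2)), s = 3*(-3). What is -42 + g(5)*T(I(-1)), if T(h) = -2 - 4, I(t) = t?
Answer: 3252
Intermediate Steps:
s = -9
T(h) = -6
g(E) = -99 - 18*E² (g(E) = -9*((E² + E*E) + (-1*(-9) - 1*(-2))) = -9*((E² + E²) + (9 + 2)) = -9*(2*E² + 11) = -9*(11 + 2*E²) = -99 - 18*E²)
-42 + g(5)*T(I(-1)) = -42 + (-99 - 18*5²)*(-6) = -42 + (-99 - 18*25)*(-6) = -42 + (-99 - 450)*(-6) = -42 - 549*(-6) = -42 + 3294 = 3252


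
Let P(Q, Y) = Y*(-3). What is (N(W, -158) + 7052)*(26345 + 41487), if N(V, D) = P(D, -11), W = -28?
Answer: 480589720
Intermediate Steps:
P(Q, Y) = -3*Y
N(V, D) = 33 (N(V, D) = -3*(-11) = 33)
(N(W, -158) + 7052)*(26345 + 41487) = (33 + 7052)*(26345 + 41487) = 7085*67832 = 480589720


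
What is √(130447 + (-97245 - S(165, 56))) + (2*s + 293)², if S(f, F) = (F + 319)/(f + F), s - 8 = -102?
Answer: 11025 + √1621536007/221 ≈ 11207.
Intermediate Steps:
s = -94 (s = 8 - 102 = -94)
S(f, F) = (319 + F)/(F + f)
√(130447 + (-97245 - S(165, 56))) + (2*s + 293)² = √(130447 + (-97245 - (319 + 56)/(56 + 165))) + (2*(-94) + 293)² = √(130447 + (-97245 - 375/221)) + (-188 + 293)² = √(130447 + (-97245 - 375/221)) + 105² = √(130447 + (-97245 - 1*375/221)) + 11025 = √(130447 + (-97245 - 375/221)) + 11025 = √(130447 - 21491520/221) + 11025 = √(7337267/221) + 11025 = √1621536007/221 + 11025 = 11025 + √1621536007/221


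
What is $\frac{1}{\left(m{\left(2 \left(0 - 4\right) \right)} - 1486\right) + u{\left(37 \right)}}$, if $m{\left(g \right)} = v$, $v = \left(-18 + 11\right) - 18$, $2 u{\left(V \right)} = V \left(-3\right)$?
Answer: $- \frac{2}{3133} \approx -0.00063837$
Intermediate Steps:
$u{\left(V \right)} = - \frac{3 V}{2}$ ($u{\left(V \right)} = \frac{V \left(-3\right)}{2} = \frac{\left(-3\right) V}{2} = - \frac{3 V}{2}$)
$v = -25$ ($v = -7 - 18 = -25$)
$m{\left(g \right)} = -25$
$\frac{1}{\left(m{\left(2 \left(0 - 4\right) \right)} - 1486\right) + u{\left(37 \right)}} = \frac{1}{\left(-25 - 1486\right) - \frac{111}{2}} = \frac{1}{-1511 - \frac{111}{2}} = \frac{1}{- \frac{3133}{2}} = - \frac{2}{3133}$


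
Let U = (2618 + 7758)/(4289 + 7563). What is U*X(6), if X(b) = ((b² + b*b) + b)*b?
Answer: 1213992/2963 ≈ 409.72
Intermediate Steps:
X(b) = b*(b + 2*b²) (X(b) = ((b² + b²) + b)*b = (2*b² + b)*b = (b + 2*b²)*b = b*(b + 2*b²))
U = 2594/2963 (U = 10376/11852 = 10376*(1/11852) = 2594/2963 ≈ 0.87546)
U*X(6) = 2594*(6²*(1 + 2*6))/2963 = 2594*(36*(1 + 12))/2963 = 2594*(36*13)/2963 = (2594/2963)*468 = 1213992/2963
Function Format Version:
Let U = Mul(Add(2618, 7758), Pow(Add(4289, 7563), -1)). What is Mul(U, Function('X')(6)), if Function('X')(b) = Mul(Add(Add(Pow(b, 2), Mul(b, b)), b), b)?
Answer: Rational(1213992, 2963) ≈ 409.72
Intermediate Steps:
Function('X')(b) = Mul(b, Add(b, Mul(2, Pow(b, 2)))) (Function('X')(b) = Mul(Add(Add(Pow(b, 2), Pow(b, 2)), b), b) = Mul(Add(Mul(2, Pow(b, 2)), b), b) = Mul(Add(b, Mul(2, Pow(b, 2))), b) = Mul(b, Add(b, Mul(2, Pow(b, 2)))))
U = Rational(2594, 2963) (U = Mul(10376, Pow(11852, -1)) = Mul(10376, Rational(1, 11852)) = Rational(2594, 2963) ≈ 0.87546)
Mul(U, Function('X')(6)) = Mul(Rational(2594, 2963), Mul(Pow(6, 2), Add(1, Mul(2, 6)))) = Mul(Rational(2594, 2963), Mul(36, Add(1, 12))) = Mul(Rational(2594, 2963), Mul(36, 13)) = Mul(Rational(2594, 2963), 468) = Rational(1213992, 2963)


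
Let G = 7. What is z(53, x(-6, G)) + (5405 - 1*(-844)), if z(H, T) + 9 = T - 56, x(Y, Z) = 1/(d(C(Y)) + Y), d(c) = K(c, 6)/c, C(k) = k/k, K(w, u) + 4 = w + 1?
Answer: 49471/8 ≈ 6183.9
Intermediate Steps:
K(w, u) = -3 + w (K(w, u) = -4 + (w + 1) = -4 + (1 + w) = -3 + w)
C(k) = 1
d(c) = (-3 + c)/c
x(Y, Z) = 1/(-2 + Y) (x(Y, Z) = 1/((-3 + 1)/1 + Y) = 1/(1*(-2) + Y) = 1/(-2 + Y))
z(H, T) = -65 + T (z(H, T) = -9 + (T - 56) = -9 + (-56 + T) = -65 + T)
z(53, x(-6, G)) + (5405 - 1*(-844)) = (-65 + 1/(-2 - 6)) + (5405 - 1*(-844)) = (-65 + 1/(-8)) + (5405 + 844) = (-65 - ⅛) + 6249 = -521/8 + 6249 = 49471/8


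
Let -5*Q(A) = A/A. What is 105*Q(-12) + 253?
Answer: 232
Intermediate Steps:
Q(A) = -⅕ (Q(A) = -A/(5*A) = -⅕*1 = -⅕)
105*Q(-12) + 253 = 105*(-⅕) + 253 = -21 + 253 = 232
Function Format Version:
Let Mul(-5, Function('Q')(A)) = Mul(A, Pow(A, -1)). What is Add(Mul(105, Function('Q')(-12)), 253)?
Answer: 232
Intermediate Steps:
Function('Q')(A) = Rational(-1, 5) (Function('Q')(A) = Mul(Rational(-1, 5), Mul(A, Pow(A, -1))) = Mul(Rational(-1, 5), 1) = Rational(-1, 5))
Add(Mul(105, Function('Q')(-12)), 253) = Add(Mul(105, Rational(-1, 5)), 253) = Add(-21, 253) = 232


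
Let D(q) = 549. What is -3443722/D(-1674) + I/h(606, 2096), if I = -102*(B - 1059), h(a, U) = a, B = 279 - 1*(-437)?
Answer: -344614703/55449 ≈ -6215.0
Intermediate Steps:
B = 716 (B = 279 + 437 = 716)
I = 34986 (I = -102*(716 - 1059) = -102*(-343) = 34986)
-3443722/D(-1674) + I/h(606, 2096) = -3443722/549 + 34986/606 = -3443722*1/549 + 34986*(1/606) = -3443722/549 + 5831/101 = -344614703/55449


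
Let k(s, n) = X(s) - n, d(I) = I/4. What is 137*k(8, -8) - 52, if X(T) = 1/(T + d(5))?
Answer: 39176/37 ≈ 1058.8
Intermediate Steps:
d(I) = I/4 (d(I) = I*(¼) = I/4)
X(T) = 1/(5/4 + T) (X(T) = 1/(T + (¼)*5) = 1/(T + 5/4) = 1/(5/4 + T))
k(s, n) = -n + 4/(5 + 4*s) (k(s, n) = 4/(5 + 4*s) - n = -n + 4/(5 + 4*s))
137*k(8, -8) - 52 = 137*(1/(5/4 + 8) - 1*(-8)) - 52 = 137*(1/(37/4) + 8) - 52 = 137*(4/37 + 8) - 52 = 137*(300/37) - 52 = 41100/37 - 52 = 39176/37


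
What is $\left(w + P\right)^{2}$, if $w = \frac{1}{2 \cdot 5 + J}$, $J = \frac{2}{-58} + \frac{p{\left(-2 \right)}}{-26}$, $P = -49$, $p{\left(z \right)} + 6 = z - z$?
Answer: $\frac{35336104441}{14776336} \approx 2391.4$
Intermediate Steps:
$p{\left(z \right)} = -6$ ($p{\left(z \right)} = -6 + \left(z - z\right) = -6 + 0 = -6$)
$J = \frac{74}{377}$ ($J = \frac{2}{-58} - \frac{6}{-26} = 2 \left(- \frac{1}{58}\right) - - \frac{3}{13} = - \frac{1}{29} + \frac{3}{13} = \frac{74}{377} \approx 0.19629$)
$w = \frac{377}{3844}$ ($w = \frac{1}{2 \cdot 5 + \frac{74}{377}} = \frac{1}{10 + \frac{74}{377}} = \frac{1}{\frac{3844}{377}} = \frac{377}{3844} \approx 0.098075$)
$\left(w + P\right)^{2} = \left(\frac{377}{3844} - 49\right)^{2} = \left(- \frac{187979}{3844}\right)^{2} = \frac{35336104441}{14776336}$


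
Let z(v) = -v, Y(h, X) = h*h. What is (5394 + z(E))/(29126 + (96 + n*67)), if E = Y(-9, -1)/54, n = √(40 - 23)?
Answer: 157579635/853848971 - 722595*√17/1707697942 ≈ 0.18281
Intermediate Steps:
Y(h, X) = h²
n = √17 ≈ 4.1231
E = 3/2 (E = (-9)²/54 = 81*(1/54) = 3/2 ≈ 1.5000)
(5394 + z(E))/(29126 + (96 + n*67)) = (5394 - 1*3/2)/(29126 + (96 + √17*67)) = (5394 - 3/2)/(29126 + (96 + 67*√17)) = 10785/(2*(29222 + 67*√17))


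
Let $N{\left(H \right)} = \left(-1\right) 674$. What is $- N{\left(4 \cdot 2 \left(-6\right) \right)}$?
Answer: $674$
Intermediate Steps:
$N{\left(H \right)} = -674$
$- N{\left(4 \cdot 2 \left(-6\right) \right)} = \left(-1\right) \left(-674\right) = 674$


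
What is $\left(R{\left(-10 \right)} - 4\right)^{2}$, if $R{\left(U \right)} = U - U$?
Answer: $16$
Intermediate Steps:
$R{\left(U \right)} = 0$
$\left(R{\left(-10 \right)} - 4\right)^{2} = \left(0 - 4\right)^{2} = \left(-4\right)^{2} = 16$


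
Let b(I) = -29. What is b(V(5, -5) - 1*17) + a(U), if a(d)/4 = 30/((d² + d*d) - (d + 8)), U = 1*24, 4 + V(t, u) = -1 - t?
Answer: -809/28 ≈ -28.893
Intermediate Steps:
V(t, u) = -5 - t (V(t, u) = -4 + (-1 - t) = -5 - t)
U = 24
a(d) = 120/(-8 - d + 2*d²) (a(d) = 4*(30/((d² + d*d) - (d + 8))) = 4*(30/((d² + d²) - (8 + d))) = 4*(30/(2*d² + (-8 - d))) = 4*(30/(-8 - d + 2*d²)) = 120/(-8 - d + 2*d²))
b(V(5, -5) - 1*17) + a(U) = -29 + 120/(-8 - 1*24 + 2*24²) = -29 + 120/(-8 - 24 + 2*576) = -29 + 120/(-8 - 24 + 1152) = -29 + 120/1120 = -29 + 120*(1/1120) = -29 + 3/28 = -809/28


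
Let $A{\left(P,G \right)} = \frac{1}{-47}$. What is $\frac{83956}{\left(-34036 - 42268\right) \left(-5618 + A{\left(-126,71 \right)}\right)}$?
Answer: $\frac{986483}{5036960572} \approx 0.00019585$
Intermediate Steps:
$A{\left(P,G \right)} = - \frac{1}{47}$
$\frac{83956}{\left(-34036 - 42268\right) \left(-5618 + A{\left(-126,71 \right)}\right)} = \frac{83956}{\left(-34036 - 42268\right) \left(-5618 - \frac{1}{47}\right)} = \frac{83956}{\left(-76304\right) \left(- \frac{264047}{47}\right)} = \frac{83956}{\frac{20147842288}{47}} = 83956 \cdot \frac{47}{20147842288} = \frac{986483}{5036960572}$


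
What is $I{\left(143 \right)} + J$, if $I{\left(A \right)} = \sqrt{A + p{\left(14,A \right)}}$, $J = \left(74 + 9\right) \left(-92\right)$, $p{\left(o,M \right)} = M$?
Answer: $-7636 + \sqrt{286} \approx -7619.1$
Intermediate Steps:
$J = -7636$ ($J = 83 \left(-92\right) = -7636$)
$I{\left(A \right)} = \sqrt{2} \sqrt{A}$ ($I{\left(A \right)} = \sqrt{A + A} = \sqrt{2 A} = \sqrt{2} \sqrt{A}$)
$I{\left(143 \right)} + J = \sqrt{2} \sqrt{143} - 7636 = \sqrt{286} - 7636 = -7636 + \sqrt{286}$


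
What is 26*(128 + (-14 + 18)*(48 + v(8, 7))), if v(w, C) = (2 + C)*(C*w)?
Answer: 60736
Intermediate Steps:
v(w, C) = C*w*(2 + C)
26*(128 + (-14 + 18)*(48 + v(8, 7))) = 26*(128 + (-14 + 18)*(48 + 7*8*(2 + 7))) = 26*(128 + 4*(48 + 7*8*9)) = 26*(128 + 4*(48 + 504)) = 26*(128 + 4*552) = 26*(128 + 2208) = 26*2336 = 60736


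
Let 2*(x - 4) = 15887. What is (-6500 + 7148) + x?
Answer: 17191/2 ≈ 8595.5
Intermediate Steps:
x = 15895/2 (x = 4 + (½)*15887 = 4 + 15887/2 = 15895/2 ≈ 7947.5)
(-6500 + 7148) + x = (-6500 + 7148) + 15895/2 = 648 + 15895/2 = 17191/2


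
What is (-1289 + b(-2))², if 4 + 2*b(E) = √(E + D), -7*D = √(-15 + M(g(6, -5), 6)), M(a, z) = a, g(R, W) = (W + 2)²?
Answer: (18074 - √7*√(-14 - I*√6))²/196 ≈ 1.6665e+6 + 1832.6*I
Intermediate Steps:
g(R, W) = (2 + W)²
D = -I*√6/7 (D = -√(-15 + (2 - 5)²)/7 = -√(-15 + (-3)²)/7 = -√(-15 + 9)/7 = -I*√6/7 ≈ -0.34993*I)
b(E) = -2 + √(E - I*√6/7)/2
(-1289 + b(-2))² = (-1289 + (-2 + √(49*(-2) - 7*I*√6)/14))² = (-1289 + (-2 + √(-98 - 7*I*√6)/14))² = (-1291 + √(-98 - 7*I*√6)/14)²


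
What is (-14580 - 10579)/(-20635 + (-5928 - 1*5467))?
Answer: 25159/32030 ≈ 0.78548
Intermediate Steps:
(-14580 - 10579)/(-20635 + (-5928 - 1*5467)) = -25159/(-20635 + (-5928 - 5467)) = -25159/(-20635 - 11395) = -25159/(-32030) = -25159*(-1/32030) = 25159/32030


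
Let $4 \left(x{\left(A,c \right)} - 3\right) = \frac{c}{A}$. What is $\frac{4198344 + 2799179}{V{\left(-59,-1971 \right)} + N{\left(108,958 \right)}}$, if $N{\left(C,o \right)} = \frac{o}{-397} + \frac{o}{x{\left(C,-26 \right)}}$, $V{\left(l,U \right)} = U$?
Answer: $- \frac{1764040560685}{415337159} \approx -4247.3$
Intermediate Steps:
$x{\left(A,c \right)} = 3 + \frac{c}{4 A}$ ($x{\left(A,c \right)} = 3 + \frac{c \frac{1}{A}}{4} = 3 + \frac{c}{4 A}$)
$N{\left(C,o \right)} = - \frac{o}{397} + \frac{o}{3 - \frac{13}{2 C}}$ ($N{\left(C,o \right)} = \frac{o}{-397} + \frac{o}{3 + \frac{1}{4} \left(-26\right) \frac{1}{C}} = o \left(- \frac{1}{397}\right) + \frac{o}{3 - \frac{13}{2 C}} = - \frac{o}{397} + \frac{o}{3 - \frac{13}{2 C}}$)
$\frac{4198344 + 2799179}{V{\left(-59,-1971 \right)} + N{\left(108,958 \right)}} = \frac{4198344 + 2799179}{-1971 + \frac{1}{397} \cdot 958 \frac{1}{-13 + 6 \cdot 108} \left(13 + 788 \cdot 108\right)} = \frac{6997523}{-1971 + \frac{1}{397} \cdot 958 \frac{1}{-13 + 648} \left(13 + 85104\right)} = \frac{6997523}{-1971 + \frac{1}{397} \cdot 958 \cdot \frac{1}{635} \cdot 85117} = \frac{6997523}{-1971 + \frac{81542086}{252095}} = \frac{6997523}{- \frac{415337159}{252095}} = 6997523 \left(- \frac{252095}{415337159}\right) = - \frac{1764040560685}{415337159}$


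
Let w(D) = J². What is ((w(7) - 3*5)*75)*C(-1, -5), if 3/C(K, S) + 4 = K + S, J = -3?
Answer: 135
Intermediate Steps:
w(D) = 9 (w(D) = (-3)² = 9)
C(K, S) = 3/(-4 + K + S) (C(K, S) = 3/(-4 + (K + S)) = 3/(-4 + K + S))
((w(7) - 3*5)*75)*C(-1, -5) = ((9 - 3*5)*75)*(3/(-4 - 1 - 5)) = ((9 - 15)*75)*(3/(-10)) = (-6*75)*(3*(-⅒)) = -450*(-3/10) = 135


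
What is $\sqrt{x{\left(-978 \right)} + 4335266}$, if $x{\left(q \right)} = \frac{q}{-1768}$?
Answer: $\frac{\sqrt{846955014893}}{442} \approx 2082.1$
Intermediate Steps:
$x{\left(q \right)} = - \frac{q}{1768}$ ($x{\left(q \right)} = q \left(- \frac{1}{1768}\right) = - \frac{q}{1768}$)
$\sqrt{x{\left(-978 \right)} + 4335266} = \sqrt{\left(- \frac{1}{1768}\right) \left(-978\right) + 4335266} = \sqrt{\frac{489}{884} + 4335266} = \sqrt{\frac{3832375633}{884}} = \frac{\sqrt{846955014893}}{442}$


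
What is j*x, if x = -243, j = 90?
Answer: -21870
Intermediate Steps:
j*x = 90*(-243) = -21870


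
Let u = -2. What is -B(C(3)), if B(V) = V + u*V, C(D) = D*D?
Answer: 9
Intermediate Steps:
C(D) = D²
B(V) = -V (B(V) = V - 2*V = -V)
-B(C(3)) = -(-1)*3² = -(-1)*9 = -1*(-9) = 9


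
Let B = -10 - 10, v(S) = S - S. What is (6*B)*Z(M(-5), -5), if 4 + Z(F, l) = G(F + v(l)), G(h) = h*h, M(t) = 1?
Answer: 360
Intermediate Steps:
v(S) = 0
B = -20
G(h) = h**2
Z(F, l) = -4 + F**2 (Z(F, l) = -4 + (F + 0)**2 = -4 + F**2)
(6*B)*Z(M(-5), -5) = (6*(-20))*(-4 + 1**2) = -120*(-4 + 1) = -120*(-3) = 360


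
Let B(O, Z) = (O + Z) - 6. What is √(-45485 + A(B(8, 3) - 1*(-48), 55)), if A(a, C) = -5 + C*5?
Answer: I*√45215 ≈ 212.64*I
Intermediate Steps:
B(O, Z) = -6 + O + Z
A(a, C) = -5 + 5*C
√(-45485 + A(B(8, 3) - 1*(-48), 55)) = √(-45485 + (-5 + 5*55)) = √(-45485 + (-5 + 275)) = √(-45485 + 270) = √(-45215) = I*√45215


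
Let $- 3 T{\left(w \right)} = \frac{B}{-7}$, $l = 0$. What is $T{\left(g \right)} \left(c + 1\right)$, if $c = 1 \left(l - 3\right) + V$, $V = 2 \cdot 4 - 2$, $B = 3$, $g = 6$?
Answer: $\frac{4}{7} \approx 0.57143$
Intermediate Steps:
$V = 6$ ($V = 8 - 2 = 6$)
$c = 3$ ($c = 1 \left(0 - 3\right) + 6 = 1 \left(-3\right) + 6 = -3 + 6 = 3$)
$T{\left(w \right)} = \frac{1}{7}$ ($T{\left(w \right)} = - \frac{3 \frac{1}{-7}}{3} = - \frac{3 \left(- \frac{1}{7}\right)}{3} = \left(- \frac{1}{3}\right) \left(- \frac{3}{7}\right) = \frac{1}{7}$)
$T{\left(g \right)} \left(c + 1\right) = \frac{3 + 1}{7} = \frac{1}{7} \cdot 4 = \frac{4}{7}$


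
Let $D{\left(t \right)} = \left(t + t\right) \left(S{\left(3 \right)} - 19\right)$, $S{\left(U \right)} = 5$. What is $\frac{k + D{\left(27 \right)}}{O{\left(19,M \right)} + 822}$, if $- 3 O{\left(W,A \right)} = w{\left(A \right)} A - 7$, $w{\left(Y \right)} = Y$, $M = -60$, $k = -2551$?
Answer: $\frac{9921}{1127} \approx 8.803$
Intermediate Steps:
$O{\left(W,A \right)} = \frac{7}{3} - \frac{A^{2}}{3}$ ($O{\left(W,A \right)} = - \frac{A A - 7}{3} = - \frac{A^{2} - 7}{3} = - \frac{-7 + A^{2}}{3} = \frac{7}{3} - \frac{A^{2}}{3}$)
$D{\left(t \right)} = - 28 t$ ($D{\left(t \right)} = \left(t + t\right) \left(5 - 19\right) = 2 t \left(-14\right) = - 28 t$)
$\frac{k + D{\left(27 \right)}}{O{\left(19,M \right)} + 822} = \frac{-2551 - 756}{\left(\frac{7}{3} - \frac{\left(-60\right)^{2}}{3}\right) + 822} = \frac{-2551 - 756}{\left(\frac{7}{3} - 1200\right) + 822} = - \frac{3307}{\left(\frac{7}{3} - 1200\right) + 822} = - \frac{3307}{- \frac{3593}{3} + 822} = - \frac{3307}{- \frac{1127}{3}} = \left(-3307\right) \left(- \frac{3}{1127}\right) = \frac{9921}{1127}$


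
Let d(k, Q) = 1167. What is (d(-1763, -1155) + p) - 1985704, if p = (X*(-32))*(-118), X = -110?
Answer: -2399897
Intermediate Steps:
p = -415360 (p = -110*(-32)*(-118) = 3520*(-118) = -415360)
(d(-1763, -1155) + p) - 1985704 = (1167 - 415360) - 1985704 = -414193 - 1985704 = -2399897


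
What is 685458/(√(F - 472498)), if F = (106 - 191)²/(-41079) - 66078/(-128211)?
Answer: -685458*I*√58251544547622049445439/165902738129965 ≈ -997.2*I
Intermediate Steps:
F = 596031229/1755593223 (F = (-85)²*(-1/41079) - 66078*(-1/128211) = 7225*(-1/41079) + 22026/42737 = -7225/41079 + 22026/42737 = 596031229/1755593223 ≈ 0.33950)
685458/(√(F - 472498)) = 685458/(√(596031229/1755593223 - 472498)) = 685458/(√(-829513690649825/1755593223)) = 685458/((5*I*√58251544547622049445439/1755593223)) = 685458*(-I*√58251544547622049445439/165902738129965) = -685458*I*√58251544547622049445439/165902738129965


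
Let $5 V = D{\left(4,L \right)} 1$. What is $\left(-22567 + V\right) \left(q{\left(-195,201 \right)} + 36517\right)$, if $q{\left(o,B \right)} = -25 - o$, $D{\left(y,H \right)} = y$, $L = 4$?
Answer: $- \frac{4139430897}{5} \approx -8.2789 \cdot 10^{8}$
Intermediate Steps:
$V = \frac{4}{5}$ ($V = \frac{4 \cdot 1}{5} = \frac{1}{5} \cdot 4 = \frac{4}{5} \approx 0.8$)
$\left(-22567 + V\right) \left(q{\left(-195,201 \right)} + 36517\right) = \left(-22567 + \frac{4}{5}\right) \left(\left(-25 - -195\right) + 36517\right) = - \frac{112831 \left(\left(-25 + 195\right) + 36517\right)}{5} = - \frac{112831 \left(170 + 36517\right)}{5} = \left(- \frac{112831}{5}\right) 36687 = - \frac{4139430897}{5}$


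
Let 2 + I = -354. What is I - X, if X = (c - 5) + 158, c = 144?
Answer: -653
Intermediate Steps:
I = -356 (I = -2 - 354 = -356)
X = 297 (X = (144 - 5) + 158 = 139 + 158 = 297)
I - X = -356 - 1*297 = -356 - 297 = -653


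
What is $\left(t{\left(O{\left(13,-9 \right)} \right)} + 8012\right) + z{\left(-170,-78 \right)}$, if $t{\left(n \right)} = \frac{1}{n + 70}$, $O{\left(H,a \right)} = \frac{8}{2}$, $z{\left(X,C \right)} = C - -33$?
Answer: $\frac{589559}{74} \approx 7967.0$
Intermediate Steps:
$z{\left(X,C \right)} = 33 + C$ ($z{\left(X,C \right)} = C + 33 = 33 + C$)
$O{\left(H,a \right)} = 4$ ($O{\left(H,a \right)} = 8 \cdot \frac{1}{2} = 4$)
$t{\left(n \right)} = \frac{1}{70 + n}$
$\left(t{\left(O{\left(13,-9 \right)} \right)} + 8012\right) + z{\left(-170,-78 \right)} = \left(\frac{1}{70 + 4} + 8012\right) + \left(33 - 78\right) = \left(\frac{1}{74} + 8012\right) - 45 = \frac{592889}{74} - 45 = \frac{589559}{74}$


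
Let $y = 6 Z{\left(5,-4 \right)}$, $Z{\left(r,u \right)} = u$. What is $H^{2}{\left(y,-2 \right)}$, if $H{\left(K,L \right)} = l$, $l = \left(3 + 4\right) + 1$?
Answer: $64$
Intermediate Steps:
$y = -24$ ($y = 6 \left(-4\right) = -24$)
$l = 8$ ($l = 7 + 1 = 8$)
$H{\left(K,L \right)} = 8$
$H^{2}{\left(y,-2 \right)} = 8^{2} = 64$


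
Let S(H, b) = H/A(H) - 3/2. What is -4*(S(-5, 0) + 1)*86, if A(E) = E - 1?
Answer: -344/3 ≈ -114.67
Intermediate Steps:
A(E) = -1 + E
S(H, b) = -3/2 + H/(-1 + H) (S(H, b) = H/(-1 + H) - 3/2 = -3/2 + H/(-1 + H))
-4*(S(-5, 0) + 1)*86 = -4*((3 - 1*(-5))/(2*(-1 - 5)) + 1)*86 = -4*((½)*(3 + 5)/(-6) + 1)*86 = -4*((½)*(-⅙)*8 + 1)*86 = -4*(-⅔ + 1)*86 = -4*⅓*86 = -4/3*86 = -344/3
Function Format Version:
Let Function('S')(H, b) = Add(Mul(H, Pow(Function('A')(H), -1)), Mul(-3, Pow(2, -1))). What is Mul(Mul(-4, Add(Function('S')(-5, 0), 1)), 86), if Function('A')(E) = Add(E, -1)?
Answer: Rational(-344, 3) ≈ -114.67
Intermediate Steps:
Function('A')(E) = Add(-1, E)
Function('S')(H, b) = Add(Rational(-3, 2), Mul(H, Pow(Add(-1, H), -1))) (Function('S')(H, b) = Add(Mul(H, Pow(Add(-1, H), -1)), Mul(-3, Pow(2, -1))) = Add(Mul(H, Pow(Add(-1, H), -1)), Mul(-3, Rational(1, 2))) = Add(Mul(H, Pow(Add(-1, H), -1)), Rational(-3, 2)) = Add(Rational(-3, 2), Mul(H, Pow(Add(-1, H), -1))))
Mul(Mul(-4, Add(Function('S')(-5, 0), 1)), 86) = Mul(Mul(-4, Add(Mul(Rational(1, 2), Pow(Add(-1, -5), -1), Add(3, Mul(-1, -5))), 1)), 86) = Mul(Mul(-4, Add(Mul(Rational(1, 2), Pow(-6, -1), Add(3, 5)), 1)), 86) = Mul(Mul(-4, Add(Mul(Rational(1, 2), Rational(-1, 6), 8), 1)), 86) = Mul(Mul(-4, Add(Rational(-2, 3), 1)), 86) = Mul(Mul(-4, Rational(1, 3)), 86) = Mul(Rational(-4, 3), 86) = Rational(-344, 3)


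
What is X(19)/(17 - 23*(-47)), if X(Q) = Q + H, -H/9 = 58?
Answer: -503/1098 ≈ -0.45811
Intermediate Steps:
H = -522 (H = -9*58 = -522)
X(Q) = -522 + Q (X(Q) = Q - 522 = -522 + Q)
X(19)/(17 - 23*(-47)) = (-522 + 19)/(17 - 23*(-47)) = -503/(17 + 1081) = -503/1098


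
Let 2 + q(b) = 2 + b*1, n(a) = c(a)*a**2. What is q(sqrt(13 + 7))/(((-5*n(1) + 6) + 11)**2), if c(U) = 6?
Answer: 2*sqrt(5)/169 ≈ 0.026462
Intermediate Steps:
n(a) = 6*a**2
q(b) = b (q(b) = -2 + (2 + b*1) = -2 + (2 + b) = b)
q(sqrt(13 + 7))/(((-5*n(1) + 6) + 11)**2) = sqrt(13 + 7)/(((-30*1**2 + 6) + 11)**2) = sqrt(20)/(((-30 + 6) + 11)**2) = (2*sqrt(5))/(((-5*6 + 6) + 11)**2) = (2*sqrt(5))/(((-30 + 6) + 11)**2) = (2*sqrt(5))/((-24 + 11)**2) = (2*sqrt(5))/((-13)**2) = (2*sqrt(5))/169 = (2*sqrt(5))*(1/169) = 2*sqrt(5)/169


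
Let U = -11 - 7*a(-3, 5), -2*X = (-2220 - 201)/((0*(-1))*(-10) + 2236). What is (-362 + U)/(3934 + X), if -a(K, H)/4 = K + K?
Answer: -2419352/17595269 ≈ -0.13750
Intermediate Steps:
a(K, H) = -8*K (a(K, H) = -4*(K + K) = -8*K)
X = 2421/4472 (X = -(-2220 - 201)/(2*((0*(-1))*(-10) + 2236)) = -(-2421)/(2*(0*(-10) + 2236)) = -(-2421)/(2*(0 + 2236)) = -(-2421)/(2*2236) = -½*(-2421/2236) = 2421/4472 ≈ 0.54137)
U = -179 (U = -11 - (-56)*(-3) = -11 - 7*24 = -11 - 168 = -179)
(-362 + U)/(3934 + X) = (-362 - 179)/(3934 + 2421/4472) = -541/17595269/4472 = -541*4472/17595269 = -2419352/17595269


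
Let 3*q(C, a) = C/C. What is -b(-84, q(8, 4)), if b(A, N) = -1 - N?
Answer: 4/3 ≈ 1.3333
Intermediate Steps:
q(C, a) = ⅓ (q(C, a) = (C/C)/3 = (⅓)*1 = ⅓)
-b(-84, q(8, 4)) = -(-1 - 1*⅓) = -(-1 - ⅓) = -1*(-4/3) = 4/3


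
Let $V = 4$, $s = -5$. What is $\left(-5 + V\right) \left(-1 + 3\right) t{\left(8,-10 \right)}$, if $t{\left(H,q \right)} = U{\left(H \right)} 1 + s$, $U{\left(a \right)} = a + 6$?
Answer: $-18$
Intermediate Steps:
$U{\left(a \right)} = 6 + a$
$t{\left(H,q \right)} = 1 + H$ ($t{\left(H,q \right)} = \left(6 + H\right) 1 - 5 = \left(6 + H\right) - 5 = 1 + H$)
$\left(-5 + V\right) \left(-1 + 3\right) t{\left(8,-10 \right)} = \left(-5 + 4\right) \left(-1 + 3\right) \left(1 + 8\right) = \left(-1\right) 2 \cdot 9 = \left(-2\right) 9 = -18$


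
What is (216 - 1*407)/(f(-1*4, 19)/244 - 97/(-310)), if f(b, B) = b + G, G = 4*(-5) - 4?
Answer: -3611810/3747 ≈ -963.92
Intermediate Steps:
G = -24 (G = -20 - 4 = -24)
f(b, B) = -24 + b (f(b, B) = b - 24 = -24 + b)
(216 - 1*407)/(f(-1*4, 19)/244 - 97/(-310)) = (216 - 1*407)/((-24 - 1*4)/244 - 97/(-310)) = (216 - 407)/((-24 - 4)*(1/244) - 97*(-1/310)) = -191/(-28*1/244 + 97/310) = -191/(-7/61 + 97/310) = -191/3747/18910 = -191*18910/3747 = -3611810/3747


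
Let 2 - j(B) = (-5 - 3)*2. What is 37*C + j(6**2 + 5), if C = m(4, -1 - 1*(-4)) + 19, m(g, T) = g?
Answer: 869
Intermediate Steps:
C = 23 (C = 4 + 19 = 23)
j(B) = 18 (j(B) = 2 - (-5 - 3)*2 = 2 - (-8)*2 = 2 - 1*(-16) = 2 + 16 = 18)
37*C + j(6**2 + 5) = 37*23 + 18 = 851 + 18 = 869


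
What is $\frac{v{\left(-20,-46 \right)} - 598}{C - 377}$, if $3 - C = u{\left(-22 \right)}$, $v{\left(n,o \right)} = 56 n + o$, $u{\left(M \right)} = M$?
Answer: $\frac{441}{88} \approx 5.0114$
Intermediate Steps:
$v{\left(n,o \right)} = o + 56 n$
$C = 25$ ($C = 3 - -22 = 3 + 22 = 25$)
$\frac{v{\left(-20,-46 \right)} - 598}{C - 377} = \frac{\left(-46 + 56 \left(-20\right)\right) - 598}{25 - 377} = \frac{\left(-46 - 1120\right) - 598}{25 - 377} = \frac{-1166 - 598}{-352} = \left(-1764\right) \left(- \frac{1}{352}\right) = \frac{441}{88}$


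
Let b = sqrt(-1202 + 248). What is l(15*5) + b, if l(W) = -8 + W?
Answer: 67 + 3*I*sqrt(106) ≈ 67.0 + 30.887*I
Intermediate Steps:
b = 3*I*sqrt(106) (b = sqrt(-954) = 3*I*sqrt(106) ≈ 30.887*I)
l(15*5) + b = (-8 + 15*5) + 3*I*sqrt(106) = (-8 + 75) + 3*I*sqrt(106) = 67 + 3*I*sqrt(106)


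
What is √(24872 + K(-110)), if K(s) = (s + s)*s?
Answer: 4*√3067 ≈ 221.52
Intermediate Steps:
K(s) = 2*s² (K(s) = (2*s)*s = 2*s²)
√(24872 + K(-110)) = √(24872 + 2*(-110)²) = √(24872 + 2*12100) = √(24872 + 24200) = √49072 = 4*√3067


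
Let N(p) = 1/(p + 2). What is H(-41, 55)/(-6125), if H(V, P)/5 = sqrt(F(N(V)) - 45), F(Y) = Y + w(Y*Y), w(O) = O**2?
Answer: -I*sqrt(104164163)/1863225 ≈ -0.0054776*I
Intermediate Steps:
N(p) = 1/(2 + p)
F(Y) = Y + Y**4 (F(Y) = Y + (Y*Y)**2 = Y + (Y**2)**2 = Y + Y**4)
H(V, P) = 5*sqrt(-45 + 1/(2 + V) + (2 + V)**(-4)) (H(V, P) = 5*sqrt((1/(2 + V) + (1/(2 + V))**4) - 45) = 5*sqrt((1/(2 + V) + (2 + V)**(-4)) - 45) = 5*sqrt(-45 + 1/(2 + V) + (2 + V)**(-4)))
H(-41, 55)/(-6125) = (5*sqrt((2 - 41 + (2 - 41)**4 - 45*(2 - 41)**5)/(2 - 41)**5))/(-6125) = (5*sqrt((2 - 41 + (-39)**4 - 45*(-39)**5)/(-39)**5))*(-1/6125) = (5*sqrt(-(2 - 41 + 2313441 - 45*(-90224199))/90224199))*(-1/6125) = (5*sqrt(-(2 - 41 + 2313441 + 4060088955)/90224199))*(-1/6125) = (5*sqrt(-1/90224199*4062402357))*(-1/6125) = (5*sqrt(-104164163/2313441))*(-1/6125) = (5*(I*sqrt(104164163)/1521))*(-1/6125) = (5*I*sqrt(104164163)/1521)*(-1/6125) = -I*sqrt(104164163)/1863225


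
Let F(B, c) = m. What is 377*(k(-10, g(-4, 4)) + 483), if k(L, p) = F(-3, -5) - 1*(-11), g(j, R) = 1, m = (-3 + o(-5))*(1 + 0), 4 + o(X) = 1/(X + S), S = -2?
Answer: 1284816/7 ≈ 1.8355e+5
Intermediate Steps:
o(X) = -4 + 1/(-2 + X) (o(X) = -4 + 1/(X - 2) = -4 + 1/(-2 + X))
m = -50/7 (m = (-3 + (9 - 4*(-5))/(-2 - 5))*(1 + 0) = (-3 + (9 + 20)/(-7))*1 = (-3 - ⅐*29)*1 = (-3 - 29/7)*1 = -50/7*1 = -50/7 ≈ -7.1429)
F(B, c) = -50/7
k(L, p) = 27/7 (k(L, p) = -50/7 - 1*(-11) = -50/7 + 11 = 27/7)
377*(k(-10, g(-4, 4)) + 483) = 377*(27/7 + 483) = 377*(3408/7) = 1284816/7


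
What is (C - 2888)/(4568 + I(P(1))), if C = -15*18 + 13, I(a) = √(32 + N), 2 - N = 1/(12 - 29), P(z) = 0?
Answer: -244228120/354732029 + 3145*√9843/354732029 ≈ -0.68761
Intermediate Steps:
N = 35/17 (N = 2 - 1/(12 - 29) = 2 - 1/(-17) = 2 - 1*(-1/17) = 2 + 1/17 = 35/17 ≈ 2.0588)
I(a) = √9843/17 (I(a) = √(32 + 35/17) = √(579/17) = √9843/17)
C = -257 (C = -270 + 13 = -257)
(C - 2888)/(4568 + I(P(1))) = (-257 - 2888)/(4568 + √9843/17) = -3145/(4568 + √9843/17)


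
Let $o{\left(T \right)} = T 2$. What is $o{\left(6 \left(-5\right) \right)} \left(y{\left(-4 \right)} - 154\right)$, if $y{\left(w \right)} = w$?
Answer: $9480$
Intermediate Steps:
$o{\left(T \right)} = 2 T$
$o{\left(6 \left(-5\right) \right)} \left(y{\left(-4 \right)} - 154\right) = 2 \cdot 6 \left(-5\right) \left(-4 - 154\right) = 2 \left(-30\right) \left(-158\right) = \left(-60\right) \left(-158\right) = 9480$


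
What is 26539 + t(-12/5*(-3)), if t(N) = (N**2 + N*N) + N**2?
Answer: 667363/25 ≈ 26695.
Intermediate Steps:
t(N) = 3*N**2 (t(N) = (N**2 + N**2) + N**2 = 2*N**2 + N**2 = 3*N**2)
26539 + t(-12/5*(-3)) = 26539 + 3*(-12/5*(-3))**2 = 26539 + 3*(36/5)**2 = 26539 + 3*(1296/25) = 26539 + 3888/25 = 667363/25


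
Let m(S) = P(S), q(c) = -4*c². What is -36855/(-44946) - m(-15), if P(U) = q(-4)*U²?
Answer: 71917695/4994 ≈ 14401.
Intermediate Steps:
P(U) = -64*U² (P(U) = (-4*(-4)²)*U² = (-4*16)*U² = -64*U²)
m(S) = -64*S²
-36855/(-44946) - m(-15) = -36855/(-44946) - (-64)*(-15)² = -36855*(-1/44946) - (-64)*225 = 4095/4994 - 1*(-14400) = 4095/4994 + 14400 = 71917695/4994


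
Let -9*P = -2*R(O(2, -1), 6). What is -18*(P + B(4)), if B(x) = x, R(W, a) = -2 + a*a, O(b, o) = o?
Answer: -208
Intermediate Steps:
R(W, a) = -2 + a²
P = 68/9 (P = -(-2)*(-2 + 6²)/9 = -(-2)*(-2 + 36)/9 = -(-2)*34/9 = -⅑*(-68) = 68/9 ≈ 7.5556)
-18*(P + B(4)) = -18*(68/9 + 4) = -18*104/9 = -208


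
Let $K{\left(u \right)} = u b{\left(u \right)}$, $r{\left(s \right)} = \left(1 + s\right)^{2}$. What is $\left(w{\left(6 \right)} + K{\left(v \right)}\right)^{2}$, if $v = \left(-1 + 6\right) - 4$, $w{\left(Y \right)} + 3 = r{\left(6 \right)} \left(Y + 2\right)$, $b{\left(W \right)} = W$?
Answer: $152100$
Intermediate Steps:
$w{\left(Y \right)} = 95 + 49 Y$ ($w{\left(Y \right)} = -3 + \left(1 + 6\right)^{2} \left(Y + 2\right) = -3 + 7^{2} \left(2 + Y\right) = -3 + 49 \left(2 + Y\right) = -3 + \left(98 + 49 Y\right) = 95 + 49 Y$)
$v = 1$ ($v = 5 - 4 = 1$)
$K{\left(u \right)} = u^{2}$ ($K{\left(u \right)} = u u = u^{2}$)
$\left(w{\left(6 \right)} + K{\left(v \right)}\right)^{2} = \left(\left(95 + 49 \cdot 6\right) + 1^{2}\right)^{2} = \left(\left(95 + 294\right) + 1\right)^{2} = \left(389 + 1\right)^{2} = 390^{2} = 152100$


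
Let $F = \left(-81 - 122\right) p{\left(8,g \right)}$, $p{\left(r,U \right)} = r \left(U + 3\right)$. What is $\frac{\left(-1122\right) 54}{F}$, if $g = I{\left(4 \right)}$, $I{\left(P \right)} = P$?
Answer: $\frac{15147}{2842} \approx 5.3297$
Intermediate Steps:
$g = 4$
$p{\left(r,U \right)} = r \left(3 + U\right)$
$F = -11368$ ($F = \left(-81 - 122\right) 8 \left(3 + 4\right) = - 203 \cdot 8 \cdot 7 = \left(-203\right) 56 = -11368$)
$\frac{\left(-1122\right) 54}{F} = \frac{\left(-1122\right) 54}{-11368} = \left(-60588\right) \left(- \frac{1}{11368}\right) = \frac{15147}{2842}$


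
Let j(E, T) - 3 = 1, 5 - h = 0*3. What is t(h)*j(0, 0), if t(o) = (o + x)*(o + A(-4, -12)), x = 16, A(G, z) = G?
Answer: 84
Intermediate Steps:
h = 5 (h = 5 - 0*3 = 5 - 1*0 = 5 + 0 = 5)
j(E, T) = 4 (j(E, T) = 3 + 1 = 4)
t(o) = (-4 + o)*(16 + o) (t(o) = (o + 16)*(o - 4) = (16 + o)*(-4 + o) = (-4 + o)*(16 + o))
t(h)*j(0, 0) = (-64 + 5² + 12*5)*4 = (-64 + 25 + 60)*4 = 21*4 = 84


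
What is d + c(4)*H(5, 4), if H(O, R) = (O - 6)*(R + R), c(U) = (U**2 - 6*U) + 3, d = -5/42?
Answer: 1675/42 ≈ 39.881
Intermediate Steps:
d = -5/42 (d = -5*1/42 = -5/42 ≈ -0.11905)
c(U) = 3 + U**2 - 6*U
H(O, R) = 2*R*(-6 + O) (H(O, R) = (-6 + O)*(2*R) = 2*R*(-6 + O))
d + c(4)*H(5, 4) = -5/42 + (3 + 4**2 - 6*4)*(2*4*(-6 + 5)) = -5/42 + (3 + 16 - 24)*(2*4*(-1)) = -5/42 - 5*(-8) = -5/42 + 40 = 1675/42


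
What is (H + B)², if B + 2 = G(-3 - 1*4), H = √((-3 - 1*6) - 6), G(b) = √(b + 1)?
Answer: (-2 + I*√6 + I*√15)² ≈ -35.974 - 25.29*I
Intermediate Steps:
G(b) = √(1 + b)
H = I*√15 (H = √((-3 - 6) - 6) = √(-9 - 6) = √(-15) = I*√15 ≈ 3.873*I)
B = -2 + I*√6 (B = -2 + √(1 + (-3 - 1*4)) = -2 + √(1 + (-3 - 4)) = -2 + √(1 - 7) = -2 + √(-6) = -2 + I*√6 ≈ -2.0 + 2.4495*I)
(H + B)² = (I*√15 + (-2 + I*√6))² = (-2 + I*√6 + I*√15)²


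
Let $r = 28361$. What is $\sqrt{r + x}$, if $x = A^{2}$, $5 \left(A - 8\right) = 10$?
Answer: $\sqrt{28461} \approx 168.7$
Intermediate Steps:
$A = 10$ ($A = 8 + \frac{1}{5} \cdot 10 = 8 + 2 = 10$)
$x = 100$ ($x = 10^{2} = 100$)
$\sqrt{r + x} = \sqrt{28361 + 100} = \sqrt{28461}$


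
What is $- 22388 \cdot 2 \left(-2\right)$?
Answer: $89552$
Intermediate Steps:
$- 22388 \cdot 2 \left(-2\right) = \left(-22388\right) \left(-4\right) = 89552$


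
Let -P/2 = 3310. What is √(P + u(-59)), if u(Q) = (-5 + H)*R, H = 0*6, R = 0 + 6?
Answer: 5*I*√266 ≈ 81.547*I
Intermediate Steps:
P = -6620 (P = -2*3310 = -6620)
R = 6
H = 0
u(Q) = -30 (u(Q) = (-5 + 0)*6 = -5*6 = -30)
√(P + u(-59)) = √(-6620 - 30) = √(-6650) = 5*I*√266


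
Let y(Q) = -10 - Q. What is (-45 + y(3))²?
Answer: 3364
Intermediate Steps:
(-45 + y(3))² = (-45 + (-10 - 1*3))² = (-45 + (-10 - 3))² = (-45 - 13)² = (-58)² = 3364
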